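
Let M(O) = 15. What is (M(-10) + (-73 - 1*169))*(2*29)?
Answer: -13166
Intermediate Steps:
(M(-10) + (-73 - 1*169))*(2*29) = (15 + (-73 - 1*169))*(2*29) = (15 + (-73 - 169))*58 = (15 - 242)*58 = -227*58 = -13166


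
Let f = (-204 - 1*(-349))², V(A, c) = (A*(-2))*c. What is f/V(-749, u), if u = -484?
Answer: -21025/725032 ≈ -0.028999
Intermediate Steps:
V(A, c) = -2*A*c (V(A, c) = (-2*A)*c = -2*A*c)
f = 21025 (f = (-204 + 349)² = 145² = 21025)
f/V(-749, u) = 21025/((-2*(-749)*(-484))) = 21025/(-725032) = 21025*(-1/725032) = -21025/725032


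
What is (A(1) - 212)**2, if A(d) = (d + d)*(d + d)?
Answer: 43264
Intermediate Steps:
A(d) = 4*d**2 (A(d) = (2*d)*(2*d) = 4*d**2)
(A(1) - 212)**2 = (4*1**2 - 212)**2 = (4*1 - 212)**2 = (4 - 212)**2 = (-208)**2 = 43264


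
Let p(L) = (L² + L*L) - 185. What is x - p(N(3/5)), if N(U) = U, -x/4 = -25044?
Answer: 2509007/25 ≈ 1.0036e+5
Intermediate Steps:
x = 100176 (x = -4*(-25044) = 100176)
p(L) = -185 + 2*L² (p(L) = (L² + L²) - 185 = 2*L² - 185 = -185 + 2*L²)
x - p(N(3/5)) = 100176 - (-185 + 2*(3/5)²) = 100176 - (-185 + 2*(3*(⅕))²) = 100176 - (-185 + 2*(⅗)²) = 100176 - (-185 + 2*(9/25)) = 100176 - (-185 + 18/25) = 100176 - 1*(-4607/25) = 100176 + 4607/25 = 2509007/25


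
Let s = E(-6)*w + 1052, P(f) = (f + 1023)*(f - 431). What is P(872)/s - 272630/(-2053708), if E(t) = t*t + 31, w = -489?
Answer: -853814068565/32562567194 ≈ -26.221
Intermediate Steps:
E(t) = 31 + t**2 (E(t) = t**2 + 31 = 31 + t**2)
P(f) = (-431 + f)*(1023 + f) (P(f) = (1023 + f)*(-431 + f) = (-431 + f)*(1023 + f))
s = -31711 (s = (31 + (-6)**2)*(-489) + 1052 = (31 + 36)*(-489) + 1052 = 67*(-489) + 1052 = -32763 + 1052 = -31711)
P(872)/s - 272630/(-2053708) = (-440913 + 872**2 + 592*872)/(-31711) - 272630/(-2053708) = (-440913 + 760384 + 516224)*(-1/31711) - 272630*(-1/2053708) = 835695*(-1/31711) + 136315/1026854 = -835695/31711 + 136315/1026854 = -853814068565/32562567194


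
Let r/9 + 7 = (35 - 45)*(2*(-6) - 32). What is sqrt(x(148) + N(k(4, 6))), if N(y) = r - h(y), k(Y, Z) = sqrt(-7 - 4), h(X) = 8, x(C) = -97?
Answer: 4*sqrt(237) ≈ 61.579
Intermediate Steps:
r = 3897 (r = -63 + 9*((35 - 45)*(2*(-6) - 32)) = -63 + 9*(-10*(-12 - 32)) = -63 + 9*(-10*(-44)) = -63 + 9*440 = -63 + 3960 = 3897)
k(Y, Z) = I*sqrt(11) (k(Y, Z) = sqrt(-11) = I*sqrt(11))
N(y) = 3889 (N(y) = 3897 - 1*8 = 3897 - 8 = 3889)
sqrt(x(148) + N(k(4, 6))) = sqrt(-97 + 3889) = sqrt(3792) = 4*sqrt(237)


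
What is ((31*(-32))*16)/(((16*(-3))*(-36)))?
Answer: -248/27 ≈ -9.1852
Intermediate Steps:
((31*(-32))*16)/(((16*(-3))*(-36))) = (-992*16)/((-48*(-36))) = -15872/1728 = -15872*1/1728 = -248/27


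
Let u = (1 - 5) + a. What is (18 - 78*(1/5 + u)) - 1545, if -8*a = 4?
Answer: -5958/5 ≈ -1191.6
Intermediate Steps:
a = -½ (a = -⅛*4 = -½ ≈ -0.50000)
u = -9/2 (u = (1 - 5) - ½ = -4 - ½ = -9/2 ≈ -4.5000)
(18 - 78*(1/5 + u)) - 1545 = (18 - 78*(1/5 - 9/2)) - 1545 = (18 - 78*(⅕ - 9/2)) - 1545 = (18 - 78*(-43)/10) - 1545 = (18 - 13*(-129/5)) - 1545 = (18 + 1677/5) - 1545 = 1767/5 - 1545 = -5958/5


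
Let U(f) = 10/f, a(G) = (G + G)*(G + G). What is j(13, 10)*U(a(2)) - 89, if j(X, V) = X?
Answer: -647/8 ≈ -80.875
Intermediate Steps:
a(G) = 4*G**2 (a(G) = (2*G)*(2*G) = 4*G**2)
j(13, 10)*U(a(2)) - 89 = 13*(10/((4*2**2))) - 89 = 13*(10/((4*4))) - 89 = 13*(10/16) - 89 = 13*(10*(1/16)) - 89 = 13*(5/8) - 89 = 65/8 - 89 = -647/8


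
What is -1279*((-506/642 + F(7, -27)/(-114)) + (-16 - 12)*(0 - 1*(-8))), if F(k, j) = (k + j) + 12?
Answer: 1752939845/6099 ≈ 2.8741e+5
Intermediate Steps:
F(k, j) = 12 + j + k (F(k, j) = (j + k) + 12 = 12 + j + k)
-1279*((-506/642 + F(7, -27)/(-114)) + (-16 - 12)*(0 - 1*(-8))) = -1279*((-506/642 + (12 - 27 + 7)/(-114)) + (-16 - 12)*(0 - 1*(-8))) = -1279*((-506*1/642 - 8*(-1/114)) - 28*(0 + 8)) = -1279*((-253/321 + 4/57) - 28*8) = -1279*(-4379/6099 - 224) = -1279*(-1370555/6099) = 1752939845/6099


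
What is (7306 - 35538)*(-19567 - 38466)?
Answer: 1638387656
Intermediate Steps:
(7306 - 35538)*(-19567 - 38466) = -28232*(-58033) = 1638387656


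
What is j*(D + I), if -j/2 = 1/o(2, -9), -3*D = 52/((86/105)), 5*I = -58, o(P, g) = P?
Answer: 7044/215 ≈ 32.763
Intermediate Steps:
I = -58/5 (I = (⅕)*(-58) = -58/5 ≈ -11.600)
D = -910/43 (D = -52/(3*(86/105)) = -52/(3*(86*(1/105))) = -52/(3*86/105) = -52*105/(3*86) = -⅓*2730/43 = -910/43 ≈ -21.163)
j = -1 (j = -2/2 = -2*½ = -1)
j*(D + I) = -(-910/43 - 58/5) = -1*(-7044/215) = 7044/215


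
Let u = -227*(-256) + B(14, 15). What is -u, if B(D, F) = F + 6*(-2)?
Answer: -58115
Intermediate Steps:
B(D, F) = -12 + F (B(D, F) = F - 12 = -12 + F)
u = 58115 (u = -227*(-256) + (-12 + 15) = 58112 + 3 = 58115)
-u = -1*58115 = -58115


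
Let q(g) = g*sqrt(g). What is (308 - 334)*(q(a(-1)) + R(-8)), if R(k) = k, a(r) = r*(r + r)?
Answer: 208 - 52*sqrt(2) ≈ 134.46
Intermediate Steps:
a(r) = 2*r**2 (a(r) = r*(2*r) = 2*r**2)
q(g) = g**(3/2)
(308 - 334)*(q(a(-1)) + R(-8)) = (308 - 334)*((2*(-1)**2)**(3/2) - 8) = -26*((2*1)**(3/2) - 8) = -26*(2**(3/2) - 8) = -26*(2*sqrt(2) - 8) = -26*(-8 + 2*sqrt(2)) = 208 - 52*sqrt(2)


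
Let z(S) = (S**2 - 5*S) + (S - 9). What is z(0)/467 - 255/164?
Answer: -120561/76588 ≈ -1.5742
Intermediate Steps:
z(S) = -9 + S**2 - 4*S (z(S) = (S**2 - 5*S) + (-9 + S) = -9 + S**2 - 4*S)
z(0)/467 - 255/164 = (-9 + 0**2 - 4*0)/467 - 255/164 = (-9 + 0 + 0)*(1/467) - 255*1/164 = -9*1/467 - 255/164 = -9/467 - 255/164 = -120561/76588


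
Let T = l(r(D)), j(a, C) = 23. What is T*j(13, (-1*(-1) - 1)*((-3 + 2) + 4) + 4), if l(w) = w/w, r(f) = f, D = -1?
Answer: 23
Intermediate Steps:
l(w) = 1
T = 1
T*j(13, (-1*(-1) - 1)*((-3 + 2) + 4) + 4) = 1*23 = 23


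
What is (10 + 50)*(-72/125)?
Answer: -864/25 ≈ -34.560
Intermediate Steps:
(10 + 50)*(-72/125) = 60*(-72*1/125) = 60*(-72/125) = -864/25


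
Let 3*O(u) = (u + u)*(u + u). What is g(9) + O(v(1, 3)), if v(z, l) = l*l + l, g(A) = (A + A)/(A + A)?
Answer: 193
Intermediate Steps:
g(A) = 1 (g(A) = (2*A)/((2*A)) = (2*A)*(1/(2*A)) = 1)
v(z, l) = l + l**2 (v(z, l) = l**2 + l = l + l**2)
O(u) = 4*u**2/3 (O(u) = ((u + u)*(u + u))/3 = ((2*u)*(2*u))/3 = (4*u**2)/3 = 4*u**2/3)
g(9) + O(v(1, 3)) = 1 + 4*(3*(1 + 3))**2/3 = 1 + 4*(3*4)**2/3 = 1 + (4/3)*12**2 = 1 + (4/3)*144 = 1 + 192 = 193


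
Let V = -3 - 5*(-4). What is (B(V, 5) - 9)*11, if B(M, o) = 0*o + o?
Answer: -44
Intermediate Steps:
V = 17 (V = -3 + 20 = 17)
B(M, o) = o (B(M, o) = 0 + o = o)
(B(V, 5) - 9)*11 = (5 - 9)*11 = -4*11 = -44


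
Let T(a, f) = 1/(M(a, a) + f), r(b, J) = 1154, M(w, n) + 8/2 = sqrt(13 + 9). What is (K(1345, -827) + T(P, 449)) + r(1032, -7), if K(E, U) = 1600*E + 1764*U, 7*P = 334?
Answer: 137478631423/198003 - sqrt(22)/198003 ≈ 6.9433e+5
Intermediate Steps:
P = 334/7 (P = (1/7)*334 = 334/7 ≈ 47.714)
M(w, n) = -4 + sqrt(22) (M(w, n) = -4 + sqrt(13 + 9) = -4 + sqrt(22))
T(a, f) = 1/(-4 + f + sqrt(22)) (T(a, f) = 1/((-4 + sqrt(22)) + f) = 1/(-4 + f + sqrt(22)))
(K(1345, -827) + T(P, 449)) + r(1032, -7) = ((1600*1345 + 1764*(-827)) + 1/(-4 + 449 + sqrt(22))) + 1154 = ((2152000 - 1458828) + 1/(445 + sqrt(22))) + 1154 = (693172 + 1/(445 + sqrt(22))) + 1154 = 694326 + 1/(445 + sqrt(22))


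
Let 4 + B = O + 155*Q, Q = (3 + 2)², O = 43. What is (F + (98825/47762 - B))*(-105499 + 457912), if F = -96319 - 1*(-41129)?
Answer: -994800728208699/47762 ≈ -2.0828e+10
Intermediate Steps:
Q = 25 (Q = 5² = 25)
B = 3914 (B = -4 + (43 + 155*25) = -4 + (43 + 3875) = -4 + 3918 = 3914)
F = -55190 (F = -96319 + 41129 = -55190)
(F + (98825/47762 - B))*(-105499 + 457912) = (-55190 + (98825/47762 - 1*3914))*(-105499 + 457912) = (-55190 + (98825*(1/47762) - 3914))*352413 = (-55190 + (98825/47762 - 3914))*352413 = (-55190 - 186841643/47762)*352413 = -2822826423/47762*352413 = -994800728208699/47762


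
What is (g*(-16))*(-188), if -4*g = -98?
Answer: 73696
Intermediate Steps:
g = 49/2 (g = -¼*(-98) = 49/2 ≈ 24.500)
(g*(-16))*(-188) = ((49/2)*(-16))*(-188) = -392*(-188) = 73696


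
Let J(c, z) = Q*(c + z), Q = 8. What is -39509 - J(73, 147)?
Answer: -41269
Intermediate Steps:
J(c, z) = 8*c + 8*z (J(c, z) = 8*(c + z) = 8*c + 8*z)
-39509 - J(73, 147) = -39509 - (8*73 + 8*147) = -39509 - (584 + 1176) = -39509 - 1*1760 = -39509 - 1760 = -41269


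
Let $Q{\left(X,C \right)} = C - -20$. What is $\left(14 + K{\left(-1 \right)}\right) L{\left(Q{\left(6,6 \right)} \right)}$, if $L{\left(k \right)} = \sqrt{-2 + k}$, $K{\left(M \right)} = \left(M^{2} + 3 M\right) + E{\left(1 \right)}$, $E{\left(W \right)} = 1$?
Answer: $26 \sqrt{6} \approx 63.687$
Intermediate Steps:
$Q{\left(X,C \right)} = 20 + C$ ($Q{\left(X,C \right)} = C + 20 = 20 + C$)
$K{\left(M \right)} = 1 + M^{2} + 3 M$ ($K{\left(M \right)} = \left(M^{2} + 3 M\right) + 1 = 1 + M^{2} + 3 M$)
$\left(14 + K{\left(-1 \right)}\right) L{\left(Q{\left(6,6 \right)} \right)} = \left(14 + \left(1 + \left(-1\right)^{2} + 3 \left(-1\right)\right)\right) \sqrt{-2 + \left(20 + 6\right)} = \left(14 + \left(1 + 1 - 3\right)\right) \sqrt{-2 + 26} = \left(14 - 1\right) \sqrt{24} = 13 \cdot 2 \sqrt{6} = 26 \sqrt{6}$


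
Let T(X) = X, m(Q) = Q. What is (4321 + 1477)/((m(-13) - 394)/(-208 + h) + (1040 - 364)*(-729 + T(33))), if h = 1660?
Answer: -765336/62105509 ≈ -0.012323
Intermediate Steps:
(4321 + 1477)/((m(-13) - 394)/(-208 + h) + (1040 - 364)*(-729 + T(33))) = (4321 + 1477)/((-13 - 394)/(-208 + 1660) + (1040 - 364)*(-729 + 33)) = 5798/(-407/1452 + 676*(-696)) = 5798/(-407*1/1452 - 470496) = 5798/(-37/132 - 470496) = 5798/(-62105509/132) = 5798*(-132/62105509) = -765336/62105509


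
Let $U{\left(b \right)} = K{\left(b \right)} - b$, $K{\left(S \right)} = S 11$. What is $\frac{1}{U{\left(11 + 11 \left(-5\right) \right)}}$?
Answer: $- \frac{1}{440} \approx -0.0022727$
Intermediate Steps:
$K{\left(S \right)} = 11 S$
$U{\left(b \right)} = 10 b$ ($U{\left(b \right)} = 11 b - b = 10 b$)
$\frac{1}{U{\left(11 + 11 \left(-5\right) \right)}} = \frac{1}{10 \left(11 + 11 \left(-5\right)\right)} = \frac{1}{10 \left(11 - 55\right)} = \frac{1}{10 \left(-44\right)} = \frac{1}{-440} = - \frac{1}{440}$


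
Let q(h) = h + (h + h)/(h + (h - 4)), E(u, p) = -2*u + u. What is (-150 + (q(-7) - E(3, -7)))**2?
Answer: 1901641/81 ≈ 23477.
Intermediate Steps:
E(u, p) = -u
q(h) = h + 2*h/(-4 + 2*h) (q(h) = h + (2*h)/(h + (-4 + h)) = h + (2*h)/(-4 + 2*h) = h + 2*h/(-4 + 2*h))
(-150 + (q(-7) - E(3, -7)))**2 = (-150 + (-7*(-1 - 7)/(-2 - 7) - (-1)*3))**2 = (-150 + (-7*(-8)/(-9) - 1*(-3)))**2 = (-150 + (-7*(-1/9)*(-8) + 3))**2 = (-150 + (-56/9 + 3))**2 = (-150 - 29/9)**2 = (-1379/9)**2 = 1901641/81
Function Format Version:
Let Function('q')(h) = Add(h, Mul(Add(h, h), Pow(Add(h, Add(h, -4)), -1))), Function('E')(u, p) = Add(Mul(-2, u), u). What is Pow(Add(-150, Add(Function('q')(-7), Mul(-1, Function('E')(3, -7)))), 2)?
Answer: Rational(1901641, 81) ≈ 23477.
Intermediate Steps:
Function('E')(u, p) = Mul(-1, u)
Function('q')(h) = Add(h, Mul(2, h, Pow(Add(-4, Mul(2, h)), -1))) (Function('q')(h) = Add(h, Mul(Mul(2, h), Pow(Add(h, Add(-4, h)), -1))) = Add(h, Mul(Mul(2, h), Pow(Add(-4, Mul(2, h)), -1))) = Add(h, Mul(2, h, Pow(Add(-4, Mul(2, h)), -1))))
Pow(Add(-150, Add(Function('q')(-7), Mul(-1, Function('E')(3, -7)))), 2) = Pow(Add(-150, Add(Mul(-7, Pow(Add(-2, -7), -1), Add(-1, -7)), Mul(-1, Mul(-1, 3)))), 2) = Pow(Add(-150, Add(Mul(-7, Pow(-9, -1), -8), Mul(-1, -3))), 2) = Pow(Add(-150, Add(Mul(-7, Rational(-1, 9), -8), 3)), 2) = Pow(Add(-150, Add(Rational(-56, 9), 3)), 2) = Pow(Add(-150, Rational(-29, 9)), 2) = Pow(Rational(-1379, 9), 2) = Rational(1901641, 81)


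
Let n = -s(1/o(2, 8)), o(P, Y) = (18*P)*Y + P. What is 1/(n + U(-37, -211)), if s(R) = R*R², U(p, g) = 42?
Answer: 24389000/1024337999 ≈ 0.023810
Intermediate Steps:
o(P, Y) = P + 18*P*Y (o(P, Y) = 18*P*Y + P = P + 18*P*Y)
s(R) = R³
n = -1/24389000 (n = -(1/(2*(1 + 18*8)))³ = -(1/(2*(1 + 144)))³ = -(1/(2*145))³ = -(1/290)³ = -1*1/24389000 = -1/24389000 ≈ -4.1002e-8)
1/(n + U(-37, -211)) = 1/(-1/24389000 + 42) = 1/(1024337999/24389000) = 24389000/1024337999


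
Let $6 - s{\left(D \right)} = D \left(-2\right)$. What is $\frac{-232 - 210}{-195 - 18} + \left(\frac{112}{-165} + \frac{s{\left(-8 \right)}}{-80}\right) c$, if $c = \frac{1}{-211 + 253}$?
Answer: $\frac{8116259}{3936240} \approx 2.0619$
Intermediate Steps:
$s{\left(D \right)} = 6 + 2 D$ ($s{\left(D \right)} = 6 - D \left(-2\right) = 6 - - 2 D = 6 + 2 D$)
$c = \frac{1}{42} \approx 0.02381$
$\frac{-232 - 210}{-195 - 18} + \left(\frac{112}{-165} + \frac{s{\left(-8 \right)}}{-80}\right) c = \frac{-232 - 210}{-195 - 18} + \left(\frac{112}{-165} + \frac{6 + 2 \left(-8\right)}{-80}\right) \frac{1}{42} = - \frac{442}{-213} + \left(112 \left(- \frac{1}{165}\right) + \left(6 - 16\right) \left(- \frac{1}{80}\right)\right) \frac{1}{42} = \left(-442\right) \left(- \frac{1}{213}\right) + \left(- \frac{112}{165} - - \frac{1}{8}\right) \frac{1}{42} = \frac{442}{213} + \left(- \frac{112}{165} + \frac{1}{8}\right) \frac{1}{42} = \frac{442}{213} - \frac{731}{55440} = \frac{8116259}{3936240}$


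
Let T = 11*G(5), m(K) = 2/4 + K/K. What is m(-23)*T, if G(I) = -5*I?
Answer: -825/2 ≈ -412.50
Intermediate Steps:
m(K) = 3/2 (m(K) = 2*(¼) + 1 = ½ + 1 = 3/2)
T = -275 (T = 11*(-5*5) = 11*(-25) = -275)
m(-23)*T = (3/2)*(-275) = -825/2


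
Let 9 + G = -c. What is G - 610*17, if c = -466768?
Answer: 456389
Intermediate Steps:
G = 466759 (G = -9 - 1*(-466768) = -9 + 466768 = 466759)
G - 610*17 = 466759 - 610*17 = 466759 - 1*10370 = 466759 - 10370 = 456389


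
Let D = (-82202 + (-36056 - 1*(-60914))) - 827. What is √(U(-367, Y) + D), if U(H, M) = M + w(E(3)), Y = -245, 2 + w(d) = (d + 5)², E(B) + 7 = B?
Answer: I*√58417 ≈ 241.7*I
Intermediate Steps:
E(B) = -7 + B
w(d) = -2 + (5 + d)² (w(d) = -2 + (d + 5)² = -2 + (5 + d)²)
D = -58171 (D = (-82202 + (-36056 + 60914)) - 827 = (-82202 + 24858) - 827 = -57344 - 827 = -58171)
U(H, M) = -1 + M (U(H, M) = M + (-2 + (5 + (-7 + 3))²) = M + (-2 + (5 - 4)²) = M + (-2 + 1²) = M + (-2 + 1) = M - 1 = -1 + M)
√(U(-367, Y) + D) = √((-1 - 245) - 58171) = √(-246 - 58171) = √(-58417) = I*√58417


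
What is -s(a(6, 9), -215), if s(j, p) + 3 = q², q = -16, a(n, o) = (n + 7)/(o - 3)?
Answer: -253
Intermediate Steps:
a(n, o) = (7 + n)/(-3 + o)
s(j, p) = 253 (s(j, p) = -3 + (-16)² = -3 + 256 = 253)
-s(a(6, 9), -215) = -1*253 = -253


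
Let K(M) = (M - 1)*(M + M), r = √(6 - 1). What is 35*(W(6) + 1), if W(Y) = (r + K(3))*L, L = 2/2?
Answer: 455 + 35*√5 ≈ 533.26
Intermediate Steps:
r = √5 ≈ 2.2361
L = 1 (L = 2*(½) = 1)
K(M) = 2*M*(-1 + M) (K(M) = (-1 + M)*(2*M) = 2*M*(-1 + M))
W(Y) = 12 + √5 (W(Y) = (√5 + 2*3*(-1 + 3))*1 = (√5 + 2*3*2)*1 = (√5 + 12)*1 = (12 + √5)*1 = 12 + √5)
35*(W(6) + 1) = 35*((12 + √5) + 1) = 35*(13 + √5) = 455 + 35*√5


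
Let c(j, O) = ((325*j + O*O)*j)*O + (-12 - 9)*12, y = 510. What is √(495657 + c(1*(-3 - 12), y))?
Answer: 3*I*√216886205 ≈ 44181.0*I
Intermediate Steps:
c(j, O) = -252 + O*j*(O² + 325*j) (c(j, O) = ((325*j + O²)*j)*O - 21*12 = ((O² + 325*j)*j)*O - 252 = (j*(O² + 325*j))*O - 252 = O*j*(O² + 325*j) - 252 = -252 + O*j*(O² + 325*j))
√(495657 + c(1*(-3 - 12), y)) = √(495657 + (-252 + (1*(-3 - 12))*510³ + 325*510*(1*(-3 - 12))²)) = √(495657 + (-252 + (1*(-15))*132651000 + 325*510*(1*(-15))²)) = √(495657 + (-252 - 15*132651000 + 325*510*(-15)²)) = √(495657 + (-252 - 1989765000 + 325*510*225)) = √(495657 + (-252 - 1989765000 + 37293750)) = √(495657 - 1952471502) = √(-1951975845) = 3*I*√216886205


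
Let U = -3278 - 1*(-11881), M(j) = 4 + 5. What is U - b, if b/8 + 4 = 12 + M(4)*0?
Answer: 8539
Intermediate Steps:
M(j) = 9
b = 64 (b = -32 + 8*(12 + 9*0) = -32 + 8*(12 + 0) = -32 + 8*12 = -32 + 96 = 64)
U = 8603 (U = -3278 + 11881 = 8603)
U - b = 8603 - 1*64 = 8603 - 64 = 8539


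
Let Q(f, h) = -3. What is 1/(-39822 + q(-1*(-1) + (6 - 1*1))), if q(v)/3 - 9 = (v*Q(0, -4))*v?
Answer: -1/40119 ≈ -2.4926e-5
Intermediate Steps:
q(v) = 27 - 9*v² (q(v) = 27 + 3*((v*(-3))*v) = 27 + 3*((-3*v)*v) = 27 + 3*(-3*v²) = 27 - 9*v²)
1/(-39822 + q(-1*(-1) + (6 - 1*1))) = 1/(-39822 + (27 - 9*(-1*(-1) + (6 - 1*1))²)) = 1/(-39822 + (27 - 9*(1 + (6 - 1))²)) = 1/(-39822 + (27 - 9*(1 + 5)²)) = 1/(-39822 + (27 - 9*6²)) = 1/(-39822 + (27 - 9*36)) = 1/(-39822 + (27 - 324)) = 1/(-39822 - 297) = 1/(-40119) = -1/40119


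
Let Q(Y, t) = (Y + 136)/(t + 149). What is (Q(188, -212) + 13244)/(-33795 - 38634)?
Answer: -92672/507003 ≈ -0.18278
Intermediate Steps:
Q(Y, t) = (136 + Y)/(149 + t)
(Q(188, -212) + 13244)/(-33795 - 38634) = ((136 + 188)/(149 - 212) + 13244)/(-33795 - 38634) = (324/(-63) + 13244)/(-72429) = (-1/63*324 + 13244)*(-1/72429) = (-36/7 + 13244)*(-1/72429) = (92672/7)*(-1/72429) = -92672/507003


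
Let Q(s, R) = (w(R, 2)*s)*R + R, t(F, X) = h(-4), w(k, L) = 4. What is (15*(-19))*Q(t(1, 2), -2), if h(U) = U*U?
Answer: 37050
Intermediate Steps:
h(U) = U²
t(F, X) = 16 (t(F, X) = (-4)² = 16)
Q(s, R) = R + 4*R*s (Q(s, R) = (4*s)*R + R = 4*R*s + R = R + 4*R*s)
(15*(-19))*Q(t(1, 2), -2) = (15*(-19))*(-2*(1 + 4*16)) = -(-570)*(1 + 64) = -(-570)*65 = -285*(-130) = 37050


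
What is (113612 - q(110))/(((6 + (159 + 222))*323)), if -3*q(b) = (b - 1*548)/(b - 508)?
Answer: 443311/487749 ≈ 0.90889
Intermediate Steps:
q(b) = -(-548 + b)/(3*(-508 + b)) (q(b) = -(b - 1*548)/(3*(b - 508)) = -(b - 548)/(3*(-508 + b)) = -(-548 + b)/(3*(-508 + b)))
(113612 - q(110))/(((6 + (159 + 222))*323)) = (113612 - (548 - 1*110)/(3*(-508 + 110)))/(((6 + (159 + 222))*323)) = (113612 - (548 - 110)/(3*(-398)))/(((6 + 381)*323)) = (113612 - (-1)*438/(3*398))/((387*323)) = (113612 - 1*(-73/199))/125001 = (113612 + 73/199)*(1/125001) = (22608861/199)*(1/125001) = 443311/487749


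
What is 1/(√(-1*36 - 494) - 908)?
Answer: -454/412497 - I*√530/824994 ≈ -0.0011006 - 2.7905e-5*I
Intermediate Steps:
1/(√(-1*36 - 494) - 908) = 1/(√(-36 - 494) - 908) = 1/(√(-530) - 908) = 1/(I*√530 - 908) = 1/(-908 + I*√530)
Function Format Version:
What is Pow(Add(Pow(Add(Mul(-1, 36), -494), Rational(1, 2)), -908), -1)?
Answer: Add(Rational(-454, 412497), Mul(Rational(-1, 824994), I, Pow(530, Rational(1, 2)))) ≈ Add(-0.0011006, Mul(-2.7905e-5, I))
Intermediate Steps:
Pow(Add(Pow(Add(Mul(-1, 36), -494), Rational(1, 2)), -908), -1) = Pow(Add(Pow(Add(-36, -494), Rational(1, 2)), -908), -1) = Pow(Add(Pow(-530, Rational(1, 2)), -908), -1) = Pow(Add(Mul(I, Pow(530, Rational(1, 2))), -908), -1) = Pow(Add(-908, Mul(I, Pow(530, Rational(1, 2)))), -1)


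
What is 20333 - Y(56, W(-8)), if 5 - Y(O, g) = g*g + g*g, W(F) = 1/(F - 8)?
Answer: 2601985/128 ≈ 20328.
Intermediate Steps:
W(F) = 1/(-8 + F)
Y(O, g) = 5 - 2*g² (Y(O, g) = 5 - (g*g + g*g) = 5 - (g² + g²) = 5 - 2*g²)
20333 - Y(56, W(-8)) = 20333 - (5 - 2/(-8 - 8)²) = 20333 - (5 - 2*(1/(-16))²) = 20333 - (5 - 2*(-1/16)²) = 20333 - (5 - 2*1/256) = 20333 - (5 - 1/128) = 20333 - 1*639/128 = 20333 - 639/128 = 2601985/128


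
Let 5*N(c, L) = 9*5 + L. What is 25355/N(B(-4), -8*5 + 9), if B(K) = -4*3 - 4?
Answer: 126775/14 ≈ 9055.4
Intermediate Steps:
B(K) = -16 (B(K) = -12 - 4 = -16)
N(c, L) = 9 + L/5 (N(c, L) = (9*5 + L)/5 = (45 + L)/5 = 9 + L/5)
25355/N(B(-4), -8*5 + 9) = 25355/(9 + (-8*5 + 9)/5) = 25355/(9 + (-40 + 9)/5) = 25355/(9 + (⅕)*(-31)) = 25355/(9 - 31/5) = 25355/(14/5) = 25355*(5/14) = 126775/14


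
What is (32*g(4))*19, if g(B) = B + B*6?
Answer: 17024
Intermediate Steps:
g(B) = 7*B (g(B) = B + 6*B = 7*B)
(32*g(4))*19 = (32*(7*4))*19 = (32*28)*19 = 896*19 = 17024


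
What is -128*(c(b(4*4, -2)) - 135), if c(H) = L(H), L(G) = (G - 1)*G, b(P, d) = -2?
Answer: 16512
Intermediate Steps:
L(G) = G*(-1 + G) (L(G) = (-1 + G)*G = G*(-1 + G))
c(H) = H*(-1 + H)
-128*(c(b(4*4, -2)) - 135) = -128*(-2*(-1 - 2) - 135) = -128*(-2*(-3) - 135) = -128*(6 - 135) = -128*(-129) = 16512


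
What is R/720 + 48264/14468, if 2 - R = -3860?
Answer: 11328187/1302120 ≈ 8.6998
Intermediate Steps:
R = 3862 (R = 2 - 1*(-3860) = 2 + 3860 = 3862)
R/720 + 48264/14468 = 3862/720 + 48264/14468 = 3862*(1/720) + 48264*(1/14468) = 1931/360 + 12066/3617 = 11328187/1302120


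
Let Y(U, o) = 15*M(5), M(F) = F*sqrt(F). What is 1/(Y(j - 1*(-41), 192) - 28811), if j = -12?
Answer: -28811/830045596 - 75*sqrt(5)/830045596 ≈ -3.4912e-5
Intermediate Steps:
M(F) = F**(3/2)
Y(U, o) = 75*sqrt(5) (Y(U, o) = 15*5**(3/2) = 15*(5*sqrt(5)) = 75*sqrt(5))
1/(Y(j - 1*(-41), 192) - 28811) = 1/(75*sqrt(5) - 28811) = 1/(-28811 + 75*sqrt(5))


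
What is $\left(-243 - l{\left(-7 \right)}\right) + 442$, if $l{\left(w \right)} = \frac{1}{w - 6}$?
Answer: $\frac{2588}{13} \approx 199.08$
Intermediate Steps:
$l{\left(w \right)} = \frac{1}{-6 + w}$
$\left(-243 - l{\left(-7 \right)}\right) + 442 = \left(-243 - \frac{1}{-6 - 7}\right) + 442 = \left(-243 - \frac{1}{-13}\right) + 442 = \left(-243 - - \frac{1}{13}\right) + 442 = \left(-243 + \frac{1}{13}\right) + 442 = - \frac{3158}{13} + 442 = \frac{2588}{13}$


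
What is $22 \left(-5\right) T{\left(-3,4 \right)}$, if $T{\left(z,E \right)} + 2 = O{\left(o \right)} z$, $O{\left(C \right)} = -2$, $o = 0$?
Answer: $-440$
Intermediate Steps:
$T{\left(z,E \right)} = -2 - 2 z$
$22 \left(-5\right) T{\left(-3,4 \right)} = 22 \left(-5\right) \left(-2 - -6\right) = - 110 \left(-2 + 6\right) = \left(-110\right) 4 = -440$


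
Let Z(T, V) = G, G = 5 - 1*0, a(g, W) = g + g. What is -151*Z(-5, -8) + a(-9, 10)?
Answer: -773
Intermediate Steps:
a(g, W) = 2*g
G = 5 (G = 5 + 0 = 5)
Z(T, V) = 5
-151*Z(-5, -8) + a(-9, 10) = -151*5 + 2*(-9) = -755 - 18 = -773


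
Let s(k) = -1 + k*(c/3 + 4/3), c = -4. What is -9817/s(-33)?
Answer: 9817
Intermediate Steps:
s(k) = -1 (s(k) = -1 + k*(-4/3 + 4/3) = -1 + k*0 = -1 + 0 = -1)
-9817/s(-33) = -9817/(-1) = -9817*(-1) = 9817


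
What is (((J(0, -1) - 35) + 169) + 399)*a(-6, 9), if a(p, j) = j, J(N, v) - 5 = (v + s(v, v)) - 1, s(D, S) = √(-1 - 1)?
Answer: 4824 + 9*I*√2 ≈ 4824.0 + 12.728*I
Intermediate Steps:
s(D, S) = I*√2 (s(D, S) = √(-2) = I*√2)
J(N, v) = 4 + v + I*√2 (J(N, v) = 5 + ((v + I*√2) - 1) = 5 + (-1 + v + I*√2) = 4 + v + I*√2)
(((J(0, -1) - 35) + 169) + 399)*a(-6, 9) = ((((4 - 1 + I*√2) - 35) + 169) + 399)*9 = ((((3 + I*√2) - 35) + 169) + 399)*9 = (((-32 + I*√2) + 169) + 399)*9 = ((137 + I*√2) + 399)*9 = (536 + I*√2)*9 = 4824 + 9*I*√2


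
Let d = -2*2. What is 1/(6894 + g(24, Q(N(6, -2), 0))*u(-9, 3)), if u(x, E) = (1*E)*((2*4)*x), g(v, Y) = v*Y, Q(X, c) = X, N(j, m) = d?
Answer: 1/27630 ≈ 3.6193e-5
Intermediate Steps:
d = -4
N(j, m) = -4
g(v, Y) = Y*v
u(x, E) = 8*E*x (u(x, E) = E*(8*x) = 8*E*x)
1/(6894 + g(24, Q(N(6, -2), 0))*u(-9, 3)) = 1/(6894 + (-4*24)*(8*3*(-9))) = 1/(6894 - 96*(-216)) = 1/(6894 + 20736) = 1/27630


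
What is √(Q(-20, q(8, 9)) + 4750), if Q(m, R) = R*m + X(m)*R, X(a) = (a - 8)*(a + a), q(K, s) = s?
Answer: 5*√586 ≈ 121.04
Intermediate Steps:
X(a) = 2*a*(-8 + a) (X(a) = (-8 + a)*(2*a) = 2*a*(-8 + a))
Q(m, R) = R*m + 2*R*m*(-8 + m) (Q(m, R) = R*m + (2*m*(-8 + m))*R = R*m + 2*R*m*(-8 + m))
√(Q(-20, q(8, 9)) + 4750) = √(9*(-20)*(-15 + 2*(-20)) + 4750) = √(9*(-20)*(-15 - 40) + 4750) = √(9*(-20)*(-55) + 4750) = √(9900 + 4750) = √14650 = 5*√586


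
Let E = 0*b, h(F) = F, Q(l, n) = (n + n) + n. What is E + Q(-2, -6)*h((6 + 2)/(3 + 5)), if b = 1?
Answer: -18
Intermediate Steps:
Q(l, n) = 3*n (Q(l, n) = 2*n + n = 3*n)
E = 0 (E = 0*1 = 0)
E + Q(-2, -6)*h((6 + 2)/(3 + 5)) = 0 + (3*(-6))*((6 + 2)/(3 + 5)) = 0 - 144/8 = 0 - 18*1 = 0 - 18 = -18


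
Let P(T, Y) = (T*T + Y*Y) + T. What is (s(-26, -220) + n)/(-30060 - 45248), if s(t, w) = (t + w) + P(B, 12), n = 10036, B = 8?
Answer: -5003/37654 ≈ -0.13287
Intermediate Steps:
P(T, Y) = T + T² + Y² (P(T, Y) = (T² + Y²) + T = T + T² + Y²)
s(t, w) = 216 + t + w (s(t, w) = (t + w) + (8 + 8² + 12²) = (t + w) + (8 + 64 + 144) = (t + w) + 216 = 216 + t + w)
(s(-26, -220) + n)/(-30060 - 45248) = ((216 - 26 - 220) + 10036)/(-30060 - 45248) = (-30 + 10036)/(-75308) = 10006*(-1/75308) = -5003/37654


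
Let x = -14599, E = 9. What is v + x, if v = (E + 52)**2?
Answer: -10878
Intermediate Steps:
v = 3721 (v = (9 + 52)**2 = 61**2 = 3721)
v + x = 3721 - 14599 = -10878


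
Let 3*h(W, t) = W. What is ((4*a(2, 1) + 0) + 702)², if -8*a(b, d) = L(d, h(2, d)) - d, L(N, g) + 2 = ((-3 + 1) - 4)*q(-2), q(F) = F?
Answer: 1946025/4 ≈ 4.8651e+5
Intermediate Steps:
h(W, t) = W/3
L(N, g) = 10 (L(N, g) = -2 + ((-3 + 1) - 4)*(-2) = -2 + (-2 - 4)*(-2) = -2 - 6*(-2) = -2 + 12 = 10)
a(b, d) = -5/4 + d/8 (a(b, d) = -(10 - d)/8 = -5/4 + d/8)
((4*a(2, 1) + 0) + 702)² = ((4*(-5/4 + (⅛)*1) + 0) + 702)² = ((4*(-5/4 + ⅛) + 0) + 702)² = ((4*(-9/8) + 0) + 702)² = ((-9/2 + 0) + 702)² = (-9/2 + 702)² = (1395/2)² = 1946025/4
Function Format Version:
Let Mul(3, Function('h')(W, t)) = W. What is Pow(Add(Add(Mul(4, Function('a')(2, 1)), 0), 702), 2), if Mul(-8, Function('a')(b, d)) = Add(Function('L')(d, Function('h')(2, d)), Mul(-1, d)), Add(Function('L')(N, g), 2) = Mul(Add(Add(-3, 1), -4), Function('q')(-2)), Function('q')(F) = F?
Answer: Rational(1946025, 4) ≈ 4.8651e+5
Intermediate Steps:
Function('h')(W, t) = Mul(Rational(1, 3), W)
Function('L')(N, g) = 10 (Function('L')(N, g) = Add(-2, Mul(Add(Add(-3, 1), -4), -2)) = Add(-2, Mul(Add(-2, -4), -2)) = Add(-2, Mul(-6, -2)) = Add(-2, 12) = 10)
Function('a')(b, d) = Add(Rational(-5, 4), Mul(Rational(1, 8), d)) (Function('a')(b, d) = Mul(Rational(-1, 8), Add(10, Mul(-1, d))) = Add(Rational(-5, 4), Mul(Rational(1, 8), d)))
Pow(Add(Add(Mul(4, Function('a')(2, 1)), 0), 702), 2) = Pow(Add(Add(Mul(4, Add(Rational(-5, 4), Mul(Rational(1, 8), 1))), 0), 702), 2) = Pow(Add(Add(Mul(4, Add(Rational(-5, 4), Rational(1, 8))), 0), 702), 2) = Pow(Add(Add(Mul(4, Rational(-9, 8)), 0), 702), 2) = Pow(Add(Add(Rational(-9, 2), 0), 702), 2) = Pow(Add(Rational(-9, 2), 702), 2) = Pow(Rational(1395, 2), 2) = Rational(1946025, 4)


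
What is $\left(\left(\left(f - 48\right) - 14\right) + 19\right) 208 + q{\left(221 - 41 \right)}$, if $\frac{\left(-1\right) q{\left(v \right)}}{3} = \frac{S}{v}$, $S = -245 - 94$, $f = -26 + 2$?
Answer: $- \frac{278607}{20} \approx -13930.0$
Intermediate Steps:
$f = -24$
$S = -339$ ($S = -245 - 94 = -339$)
$q{\left(v \right)} = \frac{1017}{v}$ ($q{\left(v \right)} = - 3 \left(- \frac{339}{v}\right) = \frac{1017}{v}$)
$\left(\left(\left(f - 48\right) - 14\right) + 19\right) 208 + q{\left(221 - 41 \right)} = \left(\left(\left(-24 - 48\right) - 14\right) + 19\right) 208 + \frac{1017}{221 - 41} = \left(\left(-72 - 14\right) + 19\right) 208 + \frac{1017}{180} = \left(-86 + 19\right) 208 + 1017 \cdot \frac{1}{180} = \left(-67\right) 208 + \frac{113}{20} = -13936 + \frac{113}{20} = - \frac{278607}{20}$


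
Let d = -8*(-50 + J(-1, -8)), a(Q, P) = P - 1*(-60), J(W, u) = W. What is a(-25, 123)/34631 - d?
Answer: -14129265/34631 ≈ -407.99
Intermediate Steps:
a(Q, P) = 60 + P (a(Q, P) = P + 60 = 60 + P)
d = 408 (d = -8*(-50 - 1) = -8*(-51) = 408)
a(-25, 123)/34631 - d = (60 + 123)/34631 - 1*408 = 183*(1/34631) - 408 = 183/34631 - 408 = -14129265/34631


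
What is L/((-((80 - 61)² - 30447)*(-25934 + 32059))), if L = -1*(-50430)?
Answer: 5043/18427675 ≈ 0.00027366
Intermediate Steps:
L = 50430
L/((-((80 - 61)² - 30447)*(-25934 + 32059))) = 50430/((-((80 - 61)² - 30447)*(-25934 + 32059))) = 50430/((-(19² - 30447)*6125)) = 50430/((-(361 - 30447)*6125)) = 50430/((-(-30086)*6125)) = 50430/((-1*(-184276750))) = 50430/184276750 = 50430*(1/184276750) = 5043/18427675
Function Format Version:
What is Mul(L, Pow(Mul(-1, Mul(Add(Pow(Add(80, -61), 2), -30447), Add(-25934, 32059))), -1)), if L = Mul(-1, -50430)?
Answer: Rational(5043, 18427675) ≈ 0.00027366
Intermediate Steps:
L = 50430
Mul(L, Pow(Mul(-1, Mul(Add(Pow(Add(80, -61), 2), -30447), Add(-25934, 32059))), -1)) = Mul(50430, Pow(Mul(-1, Mul(Add(Pow(Add(80, -61), 2), -30447), Add(-25934, 32059))), -1)) = Mul(50430, Pow(Mul(-1, Mul(Add(Pow(19, 2), -30447), 6125)), -1)) = Mul(50430, Pow(Mul(-1, Mul(Add(361, -30447), 6125)), -1)) = Mul(50430, Pow(Mul(-1, Mul(-30086, 6125)), -1)) = Mul(50430, Pow(Mul(-1, -184276750), -1)) = Mul(50430, Pow(184276750, -1)) = Mul(50430, Rational(1, 184276750)) = Rational(5043, 18427675)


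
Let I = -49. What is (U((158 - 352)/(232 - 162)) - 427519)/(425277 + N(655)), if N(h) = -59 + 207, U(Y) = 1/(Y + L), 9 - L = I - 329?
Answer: -522661407/520101400 ≈ -1.0049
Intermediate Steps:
L = 387 (L = 9 - (-49 - 329) = 9 - 1*(-378) = 9 + 378 = 387)
U(Y) = 1/(387 + Y) (U(Y) = 1/(Y + 387) = 1/(387 + Y))
N(h) = 148
(U((158 - 352)/(232 - 162)) - 427519)/(425277 + N(655)) = (1/(387 + (158 - 352)/(232 - 162)) - 427519)/(425277 + 148) = (1/(387 - 194/70) - 427519)/425425 = (1/(387 - 194*1/70) - 427519)*(1/425425) = (1/(387 - 97/35) - 427519)*(1/425425) = (1/(13448/35) - 427519)*(1/425425) = (35/13448 - 427519)*(1/425425) = -5749275477/13448*1/425425 = -522661407/520101400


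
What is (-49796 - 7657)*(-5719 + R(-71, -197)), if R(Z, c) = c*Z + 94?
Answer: -480421986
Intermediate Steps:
R(Z, c) = 94 + Z*c (R(Z, c) = Z*c + 94 = 94 + Z*c)
(-49796 - 7657)*(-5719 + R(-71, -197)) = (-49796 - 7657)*(-5719 + (94 - 71*(-197))) = -57453*(-5719 + (94 + 13987)) = -57453*(-5719 + 14081) = -57453*8362 = -480421986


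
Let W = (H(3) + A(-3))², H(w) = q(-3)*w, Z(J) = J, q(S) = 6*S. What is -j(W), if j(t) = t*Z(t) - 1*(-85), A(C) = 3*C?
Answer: -15753046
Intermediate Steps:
H(w) = -18*w (H(w) = (6*(-3))*w = -18*w)
W = 3969 (W = (-18*3 + 3*(-3))² = (-54 - 9)² = (-63)² = 3969)
j(t) = 85 + t² (j(t) = t*t - 1*(-85) = t² + 85 = 85 + t²)
-j(W) = -(85 + 3969²) = -(85 + 15752961) = -1*15753046 = -15753046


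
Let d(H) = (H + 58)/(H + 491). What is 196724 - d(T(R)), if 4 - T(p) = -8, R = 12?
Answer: 98952102/503 ≈ 1.9672e+5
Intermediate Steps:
T(p) = 12 (T(p) = 4 - 1*(-8) = 4 + 8 = 12)
d(H) = (58 + H)/(491 + H)
196724 - d(T(R)) = 196724 - (58 + 12)/(491 + 12) = 196724 - 70/503 = 98952102/503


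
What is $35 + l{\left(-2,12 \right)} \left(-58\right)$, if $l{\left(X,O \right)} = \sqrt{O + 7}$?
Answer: $35 - 58 \sqrt{19} \approx -217.82$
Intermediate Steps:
$l{\left(X,O \right)} = \sqrt{7 + O}$
$35 + l{\left(-2,12 \right)} \left(-58\right) = 35 + \sqrt{7 + 12} \left(-58\right) = 35 + \sqrt{19} \left(-58\right) = 35 - 58 \sqrt{19}$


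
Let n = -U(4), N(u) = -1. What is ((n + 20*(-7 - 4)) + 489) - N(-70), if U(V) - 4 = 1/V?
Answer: 1063/4 ≈ 265.75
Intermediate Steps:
U(V) = 4 + 1/V
n = -17/4 (n = -(4 + 1/4) = -(4 + ¼) = -1*17/4 = -17/4 ≈ -4.2500)
((n + 20*(-7 - 4)) + 489) - N(-70) = ((-17/4 + 20*(-7 - 4)) + 489) - 1*(-1) = ((-17/4 + 20*(-11)) + 489) + 1 = ((-17/4 - 220) + 489) + 1 = (-897/4 + 489) + 1 = 1059/4 + 1 = 1063/4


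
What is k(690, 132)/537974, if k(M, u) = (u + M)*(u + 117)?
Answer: 102339/268987 ≈ 0.38046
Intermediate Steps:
k(M, u) = (117 + u)*(M + u) (k(M, u) = (M + u)*(117 + u) = (117 + u)*(M + u))
k(690, 132)/537974 = (132**2 + 117*690 + 117*132 + 690*132)/537974 = (17424 + 80730 + 15444 + 91080)*(1/537974) = 204678*(1/537974) = 102339/268987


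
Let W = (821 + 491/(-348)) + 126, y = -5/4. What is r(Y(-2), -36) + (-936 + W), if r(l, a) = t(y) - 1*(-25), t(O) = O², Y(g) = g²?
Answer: 50323/1392 ≈ 36.152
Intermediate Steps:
y = -5/4 (y = -5*¼ = -5/4 ≈ -1.2500)
r(l, a) = 425/16 (r(l, a) = (-5/4)² - 1*(-25) = 25/16 + 25 = 425/16)
W = 329065/348 (W = (821 + 491*(-1/348)) + 126 = (821 - 491/348) + 126 = 285217/348 + 126 = 329065/348 ≈ 945.59)
r(Y(-2), -36) + (-936 + W) = 425/16 + (-936 + 329065/348) = 425/16 + 3337/348 = 50323/1392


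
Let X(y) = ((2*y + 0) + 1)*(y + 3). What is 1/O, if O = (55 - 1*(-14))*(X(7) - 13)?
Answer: 1/9453 ≈ 0.00010579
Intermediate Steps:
X(y) = (1 + 2*y)*(3 + y) (X(y) = (2*y + 1)*(3 + y) = (1 + 2*y)*(3 + y))
O = 9453 (O = (55 - 1*(-14))*((3 + 2*7² + 7*7) - 13) = (55 + 14)*((3 + 2*49 + 49) - 13) = 69*((3 + 98 + 49) - 13) = 69*(150 - 13) = 69*137 = 9453)
1/O = 1/9453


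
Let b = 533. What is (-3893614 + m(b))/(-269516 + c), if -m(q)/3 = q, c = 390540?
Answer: -3895213/121024 ≈ -32.185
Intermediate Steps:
m(q) = -3*q
(-3893614 + m(b))/(-269516 + c) = (-3893614 - 3*533)/(-269516 + 390540) = (-3893614 - 1599)/121024 = -3895213*1/121024 = -3895213/121024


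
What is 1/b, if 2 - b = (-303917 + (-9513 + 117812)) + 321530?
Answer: -1/125910 ≈ -7.9422e-6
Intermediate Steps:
b = -125910 (b = 2 - ((-303917 + (-9513 + 117812)) + 321530) = 2 - ((-303917 + 108299) + 321530) = 2 - (-195618 + 321530) = 2 - 1*125912 = 2 - 125912 = -125910)
1/b = 1/(-125910) = -1/125910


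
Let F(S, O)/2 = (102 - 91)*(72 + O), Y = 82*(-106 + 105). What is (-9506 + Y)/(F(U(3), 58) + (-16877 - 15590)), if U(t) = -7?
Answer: 3196/9869 ≈ 0.32384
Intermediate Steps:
Y = -82 (Y = 82*(-1) = -82)
F(S, O) = 1584 + 22*O (F(S, O) = 2*((102 - 91)*(72 + O)) = 2*(11*(72 + O)) = 2*(792 + 11*O) = 1584 + 22*O)
(-9506 + Y)/(F(U(3), 58) + (-16877 - 15590)) = (-9506 - 82)/((1584 + 22*58) + (-16877 - 15590)) = -9588/((1584 + 1276) - 32467) = -9588/(2860 - 32467) = -9588/(-29607) = -9588*(-1/29607) = 3196/9869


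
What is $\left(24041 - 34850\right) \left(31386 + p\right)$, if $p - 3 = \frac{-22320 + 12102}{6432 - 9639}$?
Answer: $- \frac{362731091823}{1069} \approx -3.3932 \cdot 10^{8}$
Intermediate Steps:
$p = \frac{6613}{1069}$ ($p = 3 + \frac{-22320 + 12102}{6432 - 9639} = 3 - \frac{10218}{-3207} = 3 - - \frac{3406}{1069} = 3 + \frac{3406}{1069} = \frac{6613}{1069} \approx 6.1862$)
$\left(24041 - 34850\right) \left(31386 + p\right) = \left(24041 - 34850\right) \left(31386 + \frac{6613}{1069}\right) = \left(-10809\right) \frac{33558247}{1069} = - \frac{362731091823}{1069}$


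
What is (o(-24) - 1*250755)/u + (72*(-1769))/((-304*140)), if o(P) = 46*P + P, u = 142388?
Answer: 231735447/189376040 ≈ 1.2237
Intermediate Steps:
o(P) = 47*P
(o(-24) - 1*250755)/u + (72*(-1769))/((-304*140)) = (47*(-24) - 1*250755)/142388 + (72*(-1769))/((-304*140)) = (-1128 - 250755)*(1/142388) - 127368/(-42560) = -251883*1/142388 - 127368*(-1/42560) = -251883/142388 + 15921/5320 = 231735447/189376040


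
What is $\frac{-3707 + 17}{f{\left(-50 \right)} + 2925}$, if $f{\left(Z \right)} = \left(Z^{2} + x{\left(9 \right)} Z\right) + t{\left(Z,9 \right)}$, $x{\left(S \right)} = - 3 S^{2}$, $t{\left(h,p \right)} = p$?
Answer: $- \frac{1845}{8792} \approx -0.20985$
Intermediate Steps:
$f{\left(Z \right)} = 9 + Z^{2} - 243 Z$ ($f{\left(Z \right)} = \left(Z^{2} + - 3 \cdot 9^{2} Z\right) + 9 = \left(Z^{2} + \left(-3\right) 81 Z\right) + 9 = \left(Z^{2} - 243 Z\right) + 9 = 9 + Z^{2} - 243 Z$)
$\frac{-3707 + 17}{f{\left(-50 \right)} + 2925} = \frac{-3707 + 17}{\left(9 + \left(-50\right)^{2} - -12150\right) + 2925} = - \frac{3690}{\left(9 + 2500 + 12150\right) + 2925} = - \frac{3690}{14659 + 2925} = - \frac{3690}{17584} = \left(-3690\right) \frac{1}{17584} = - \frac{1845}{8792}$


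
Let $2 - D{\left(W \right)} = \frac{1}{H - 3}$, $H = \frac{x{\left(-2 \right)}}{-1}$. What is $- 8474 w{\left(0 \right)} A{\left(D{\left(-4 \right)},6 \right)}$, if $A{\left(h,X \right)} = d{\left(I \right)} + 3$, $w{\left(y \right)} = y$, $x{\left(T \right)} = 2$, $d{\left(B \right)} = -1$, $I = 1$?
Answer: $0$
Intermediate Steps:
$H = -2$ ($H = \frac{2}{-1} = 2 \left(-1\right) = -2$)
$D{\left(W \right)} = \frac{11}{5}$ ($D{\left(W \right)} = 2 - \frac{1}{-2 - 3} = 2 - \frac{1}{-5} = 2 - - \frac{1}{5} = 2 + \frac{1}{5} = \frac{11}{5}$)
$A{\left(h,X \right)} = 2$ ($A{\left(h,X \right)} = -1 + 3 = 2$)
$- 8474 w{\left(0 \right)} A{\left(D{\left(-4 \right)},6 \right)} = - 8474 \cdot 0 \cdot 2 = \left(-8474\right) 0 = 0$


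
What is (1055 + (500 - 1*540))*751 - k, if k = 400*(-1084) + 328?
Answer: 1195537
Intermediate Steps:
k = -433272 (k = -433600 + 328 = -433272)
(1055 + (500 - 1*540))*751 - k = (1055 + (500 - 1*540))*751 - 1*(-433272) = (1055 + (500 - 540))*751 + 433272 = (1055 - 40)*751 + 433272 = 1015*751 + 433272 = 762265 + 433272 = 1195537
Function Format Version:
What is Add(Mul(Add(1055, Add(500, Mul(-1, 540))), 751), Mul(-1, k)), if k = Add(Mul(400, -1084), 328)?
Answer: 1195537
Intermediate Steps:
k = -433272 (k = Add(-433600, 328) = -433272)
Add(Mul(Add(1055, Add(500, Mul(-1, 540))), 751), Mul(-1, k)) = Add(Mul(Add(1055, Add(500, Mul(-1, 540))), 751), Mul(-1, -433272)) = Add(Mul(Add(1055, Add(500, -540)), 751), 433272) = Add(Mul(Add(1055, -40), 751), 433272) = Add(Mul(1015, 751), 433272) = Add(762265, 433272) = 1195537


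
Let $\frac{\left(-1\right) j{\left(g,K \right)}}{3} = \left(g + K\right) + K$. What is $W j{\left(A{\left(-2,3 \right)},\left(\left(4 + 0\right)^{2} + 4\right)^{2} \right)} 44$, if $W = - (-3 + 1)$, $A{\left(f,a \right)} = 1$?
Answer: $-211464$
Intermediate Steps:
$j{\left(g,K \right)} = - 6 K - 3 g$ ($j{\left(g,K \right)} = - 3 \left(\left(g + K\right) + K\right) = - 3 \left(\left(K + g\right) + K\right) = - 3 \left(g + 2 K\right) = - 6 K - 3 g$)
$W = 2$ ($W = \left(-1\right) \left(-2\right) = 2$)
$W j{\left(A{\left(-2,3 \right)},\left(\left(4 + 0\right)^{2} + 4\right)^{2} \right)} 44 = 2 \left(- 6 \left(\left(4 + 0\right)^{2} + 4\right)^{2} - 3\right) 44 = 2 \left(- 6 \left(4^{2} + 4\right)^{2} - 3\right) 44 = 2 \left(- 6 \left(16 + 4\right)^{2} - 3\right) 44 = 2 \left(- 6 \cdot 20^{2} - 3\right) 44 = 2 \left(\left(-6\right) 400 - 3\right) 44 = 2 \left(-2400 - 3\right) 44 = 2 \left(-2403\right) 44 = \left(-4806\right) 44 = -211464$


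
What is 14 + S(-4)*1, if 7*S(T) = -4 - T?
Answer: 14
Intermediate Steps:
S(T) = -4/7 - T/7 (S(T) = (-4 - T)/7 = -4/7 - T/7)
14 + S(-4)*1 = 14 + (-4/7 - ⅐*(-4))*1 = 14 + (-4/7 + 4/7)*1 = 14 + 0*1 = 14 + 0 = 14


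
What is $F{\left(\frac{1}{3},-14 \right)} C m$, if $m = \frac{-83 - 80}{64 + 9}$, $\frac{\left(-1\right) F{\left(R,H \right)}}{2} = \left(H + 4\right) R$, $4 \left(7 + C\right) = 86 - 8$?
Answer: $- \frac{40750}{219} \approx -186.07$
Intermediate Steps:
$C = \frac{25}{2}$ ($C = -7 + \frac{86 - 8}{4} = -7 + \frac{1}{4} \cdot 78 = -7 + \frac{39}{2} = \frac{25}{2} \approx 12.5$)
$F{\left(R,H \right)} = - 2 R \left(4 + H\right)$ ($F{\left(R,H \right)} = - 2 \left(H + 4\right) R = - 2 \left(4 + H\right) R = - 2 R \left(4 + H\right)$)
$m = - \frac{163}{73} \approx -2.2329$
$F{\left(\frac{1}{3},-14 \right)} C m = - \frac{2 \left(4 - 14\right)}{3} \cdot \frac{25}{2} \left(- \frac{163}{73}\right) = \left(-2\right) \frac{1}{3} \left(-10\right) \frac{25}{2} \left(- \frac{163}{73}\right) = \frac{20}{3} \cdot \frac{25}{2} \left(- \frac{163}{73}\right) = \frac{250}{3} \left(- \frac{163}{73}\right) = - \frac{40750}{219}$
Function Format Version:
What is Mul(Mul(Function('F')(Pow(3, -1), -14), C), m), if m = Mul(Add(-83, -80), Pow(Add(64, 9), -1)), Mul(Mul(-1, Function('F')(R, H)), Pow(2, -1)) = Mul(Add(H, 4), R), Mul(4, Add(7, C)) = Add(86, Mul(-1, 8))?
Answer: Rational(-40750, 219) ≈ -186.07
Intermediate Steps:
C = Rational(25, 2) (C = Add(-7, Mul(Rational(1, 4), Add(86, Mul(-1, 8)))) = Add(-7, Mul(Rational(1, 4), Add(86, -8))) = Add(-7, Mul(Rational(1, 4), 78)) = Add(-7, Rational(39, 2)) = Rational(25, 2) ≈ 12.500)
Function('F')(R, H) = Mul(-2, R, Add(4, H)) (Function('F')(R, H) = Mul(-2, Mul(Add(H, 4), R)) = Mul(-2, Mul(Add(4, H), R)) = Mul(-2, Mul(R, Add(4, H))) = Mul(-2, R, Add(4, H)))
m = Rational(-163, 73) (m = Mul(-163, Pow(73, -1)) = Mul(-163, Rational(1, 73)) = Rational(-163, 73) ≈ -2.2329)
Mul(Mul(Function('F')(Pow(3, -1), -14), C), m) = Mul(Mul(Mul(-2, Pow(3, -1), Add(4, -14)), Rational(25, 2)), Rational(-163, 73)) = Mul(Mul(Mul(-2, Rational(1, 3), -10), Rational(25, 2)), Rational(-163, 73)) = Mul(Mul(Rational(20, 3), Rational(25, 2)), Rational(-163, 73)) = Mul(Rational(250, 3), Rational(-163, 73)) = Rational(-40750, 219)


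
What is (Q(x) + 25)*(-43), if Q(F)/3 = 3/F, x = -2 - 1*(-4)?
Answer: -2537/2 ≈ -1268.5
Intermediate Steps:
x = 2 (x = -2 + 4 = 2)
Q(F) = 9/F (Q(F) = 3*(3/F) = 9/F)
(Q(x) + 25)*(-43) = (9/2 + 25)*(-43) = (59/2)*(-43) = -2537/2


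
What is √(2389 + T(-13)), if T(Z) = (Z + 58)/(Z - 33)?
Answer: √5053054/46 ≈ 48.867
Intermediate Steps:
T(Z) = (58 + Z)/(-33 + Z)
√(2389 + T(-13)) = √(2389 + (58 - 13)/(-33 - 13)) = √(2389 + 45/(-46)) = √(2389 - 1/46*45) = √(2389 - 45/46) = √(109849/46) = √5053054/46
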